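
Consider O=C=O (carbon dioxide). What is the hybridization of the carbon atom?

sp

Two σ bonds, two π bonds → steric number 2 → sp.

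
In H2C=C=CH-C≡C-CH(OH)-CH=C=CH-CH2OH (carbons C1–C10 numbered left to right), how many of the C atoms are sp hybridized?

4

C1: sp2
C2: sp ✓
C3: sp2
C4: sp ✓
C5: sp ✓
C6: sp3
C7: sp2
C8: sp ✓
C9: sp2
C10: sp3
C2, C4, C5, C8 → 4 sp carbons.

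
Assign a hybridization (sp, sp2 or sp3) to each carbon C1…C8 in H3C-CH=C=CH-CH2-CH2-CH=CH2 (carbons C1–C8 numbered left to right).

C1 carries 4 σ bonds, giving a steric number of 4, so it is sp3.
C2 (3 σ bonds, plus one π bond) has steric number 3: sp2.
C3 (2 σ bonds, plus two π bonds) has steric number 2: sp.
C4 has 3 σ bonds, plus one π bond: steric number 3 → sp2.
C5 carries 4 σ bonds, giving a steric number of 4, so it is sp3.
C6 (4 σ bonds) has steric number 4: sp3.
C7: 3 σ bonds, plus one π bond; 3 regions of electron density → sp2.
C8 is sp2: 3 σ bonds, plus one π bond, 3 electron-density regions.

C1 sp3, C2 sp2, C3 sp, C4 sp2, C5 sp3, C6 sp3, C7 sp2, C8 sp2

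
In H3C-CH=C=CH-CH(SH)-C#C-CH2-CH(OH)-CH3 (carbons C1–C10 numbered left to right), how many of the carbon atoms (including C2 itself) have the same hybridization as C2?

2

C2 is sp2 (one π bond).
C1: sp3
C2: sp2 ✓
C3: sp
C4: sp2 ✓
C5: sp3
C6: sp
C7: sp
C8: sp3
C9: sp3
C10: sp3
2 carbons are sp2.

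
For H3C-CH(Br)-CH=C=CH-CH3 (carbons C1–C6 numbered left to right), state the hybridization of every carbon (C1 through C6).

C1 sp3, C2 sp3, C3 sp2, C4 sp, C5 sp2, C6 sp3

C1 carries 4 σ bonds, giving a steric number of 4, so it is sp3.
C2 is sp3: 4 σ bonds, 4 electron-density regions.
C3 has 3 σ bonds, plus one π bond: steric number 3 → sp2.
C4: 2 σ bonds, plus two π bonds — 2 electron domains, sp.
C5 carries 3 σ bonds, plus one π bond, giving a steric number of 3, so it is sp2.
C6: 4 σ bonds; 4 regions of electron density → sp3.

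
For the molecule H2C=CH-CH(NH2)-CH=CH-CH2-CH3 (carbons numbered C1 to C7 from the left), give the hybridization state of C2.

sp²

C2: 3 σ bonds, plus one π bond — 3 electron domains, sp2.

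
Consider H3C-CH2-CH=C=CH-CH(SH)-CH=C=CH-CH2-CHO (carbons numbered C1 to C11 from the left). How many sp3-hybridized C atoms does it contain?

C1: sp3 ✓
C2: sp3 ✓
C3: sp2
C4: sp
C5: sp2
C6: sp3 ✓
C7: sp2
C8: sp
C9: sp2
C10: sp3 ✓
C11: sp2
C1, C2, C6, C10 → 4 sp3 carbons.

4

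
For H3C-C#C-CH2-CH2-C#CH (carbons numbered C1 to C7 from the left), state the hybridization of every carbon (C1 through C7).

C1 sp3, C2 sp, C3 sp, C4 sp3, C5 sp3, C6 sp, C7 sp

C1 (4 σ bonds) has steric number 4: sp3.
C2 — 2 σ bonds, plus two π bonds. Steric number 2, so sp.
C3: 2 σ bonds, plus two π bonds — 2 electron domains, sp.
C4 carries 4 σ bonds, giving a steric number of 4, so it is sp3.
C5: 4 σ bonds — 4 electron domains, sp3.
C6: 2 σ bonds, plus two π bonds — 2 electron domains, sp.
C7 has 2 σ bonds, plus two π bonds: steric number 2 → sp.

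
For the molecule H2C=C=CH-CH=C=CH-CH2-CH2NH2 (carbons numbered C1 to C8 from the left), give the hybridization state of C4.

C4 carries 3 σ bonds, plus one π bond, giving a steric number of 3, so it is sp2.

sp^2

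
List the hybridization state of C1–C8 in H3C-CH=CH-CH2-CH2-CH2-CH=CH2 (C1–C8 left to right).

C1 sp3, C2 sp2, C3 sp2, C4 sp3, C5 sp3, C6 sp3, C7 sp2, C8 sp2

C1: 4 σ bonds; 4 regions of electron density → sp3.
C2: 3 σ bonds, plus one π bond — 3 electron domains, sp2.
C3: 3 σ bonds, plus one π bond; 3 regions of electron density → sp2.
C4 — 4 σ bonds. Steric number 4, so sp3.
C5 is sp3: 4 σ bonds, 4 electron-density regions.
C6 is sp3: 4 σ bonds, 4 electron-density regions.
C7 — 3 σ bonds, plus one π bond. Steric number 3, so sp2.
C8: 3 σ bonds, plus one π bond — 3 electron domains, sp2.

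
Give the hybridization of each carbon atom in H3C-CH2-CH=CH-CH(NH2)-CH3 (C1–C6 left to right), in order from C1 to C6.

C1 sp3, C2 sp3, C3 sp2, C4 sp2, C5 sp3, C6 sp3

C1 (4 σ bonds) has steric number 4: sp3.
C2 — 4 σ bonds. Steric number 4, so sp3.
C3 (3 σ bonds, plus one π bond) has steric number 3: sp2.
C4 — 3 σ bonds, plus one π bond. Steric number 3, so sp2.
C5 carries 4 σ bonds, giving a steric number of 4, so it is sp3.
C6: 4 σ bonds; 4 regions of electron density → sp3.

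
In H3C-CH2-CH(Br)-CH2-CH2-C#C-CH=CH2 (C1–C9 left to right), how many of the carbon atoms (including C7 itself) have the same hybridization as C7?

C7 is sp (two π bonds).
C1: sp3
C2: sp3
C3: sp3
C4: sp3
C5: sp3
C6: sp ✓
C7: sp ✓
C8: sp2
C9: sp2
2 carbons are sp.

2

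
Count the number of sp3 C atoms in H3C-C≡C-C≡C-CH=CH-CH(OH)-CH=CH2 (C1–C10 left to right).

2

C1: sp3 ✓
C2: sp
C3: sp
C4: sp
C5: sp
C6: sp2
C7: sp2
C8: sp3 ✓
C9: sp2
C10: sp2
C1, C8 → 2 sp3 carbons.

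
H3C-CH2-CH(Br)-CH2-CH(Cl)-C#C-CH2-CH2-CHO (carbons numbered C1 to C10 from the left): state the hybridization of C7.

C7 (2 σ bonds, plus two π bonds) has steric number 2: sp.

sp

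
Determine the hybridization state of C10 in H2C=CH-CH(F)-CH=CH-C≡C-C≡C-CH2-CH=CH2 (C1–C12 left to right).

C10 — 4 σ bonds. Steric number 4, so sp3.

sp³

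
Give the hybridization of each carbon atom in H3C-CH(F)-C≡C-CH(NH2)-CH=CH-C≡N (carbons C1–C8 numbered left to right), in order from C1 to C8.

C1 sp3, C2 sp3, C3 sp, C4 sp, C5 sp3, C6 sp2, C7 sp2, C8 sp

C1 is sp3: 4 σ bonds, 4 electron-density regions.
C2 is sp3: 4 σ bonds, 4 electron-density regions.
C3 carries 2 σ bonds, plus two π bonds, giving a steric number of 2, so it is sp.
C4 is sp: 2 σ bonds, plus two π bonds, 2 electron-density regions.
C5 is sp3: 4 σ bonds, 4 electron-density regions.
C6 carries 3 σ bonds, plus one π bond, giving a steric number of 3, so it is sp2.
C7 — 3 σ bonds, plus one π bond. Steric number 3, so sp2.
C8 (2 σ bonds, plus two π bonds) has steric number 2: sp.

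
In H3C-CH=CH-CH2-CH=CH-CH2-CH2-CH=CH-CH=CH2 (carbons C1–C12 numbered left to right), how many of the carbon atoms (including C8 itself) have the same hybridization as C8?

4

C8 is sp3 (only σ bonds).
C1: sp3 ✓
C2: sp2
C3: sp2
C4: sp3 ✓
C5: sp2
C6: sp2
C7: sp3 ✓
C8: sp3 ✓
C9: sp2
C10: sp2
C11: sp2
C12: sp2
4 carbons are sp3.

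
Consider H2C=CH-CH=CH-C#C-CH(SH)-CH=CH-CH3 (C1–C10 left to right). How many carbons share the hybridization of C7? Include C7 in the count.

2

C7 is sp3 (only σ bonds).
C1: sp2
C2: sp2
C3: sp2
C4: sp2
C5: sp
C6: sp
C7: sp3 ✓
C8: sp2
C9: sp2
C10: sp3 ✓
2 carbons are sp3.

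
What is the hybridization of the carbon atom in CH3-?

Three σ bonds + one lone pair = steric number 4 → sp3, pyramidal.

sp3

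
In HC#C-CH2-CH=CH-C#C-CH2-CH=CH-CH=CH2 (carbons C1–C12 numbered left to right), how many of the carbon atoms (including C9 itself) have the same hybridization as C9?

C9 is sp2 (one π bond).
C1: sp
C2: sp
C3: sp3
C4: sp2 ✓
C5: sp2 ✓
C6: sp
C7: sp
C8: sp3
C9: sp2 ✓
C10: sp2 ✓
C11: sp2 ✓
C12: sp2 ✓
6 carbons are sp2.

6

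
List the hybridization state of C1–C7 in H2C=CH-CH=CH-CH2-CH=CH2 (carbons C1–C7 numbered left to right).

C1 sp2, C2 sp2, C3 sp2, C4 sp2, C5 sp3, C6 sp2, C7 sp2

C1 is sp2: 3 σ bonds, plus one π bond, 3 electron-density regions.
C2 is sp2: 3 σ bonds, plus one π bond, 3 electron-density regions.
C3: 3 σ bonds, plus one π bond — 3 electron domains, sp2.
C4 is sp2: 3 σ bonds, plus one π bond, 3 electron-density regions.
C5: 4 σ bonds — 4 electron domains, sp3.
C6: 3 σ bonds, plus one π bond; 3 regions of electron density → sp2.
C7 (3 σ bonds, plus one π bond) has steric number 3: sp2.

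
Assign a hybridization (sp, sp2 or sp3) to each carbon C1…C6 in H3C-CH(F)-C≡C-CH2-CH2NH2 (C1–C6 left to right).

C1 is sp3: 4 σ bonds, 4 electron-density regions.
C2: 4 σ bonds; 4 regions of electron density → sp3.
C3 — 2 σ bonds, plus two π bonds. Steric number 2, so sp.
C4 — 2 σ bonds, plus two π bonds. Steric number 2, so sp.
C5 — 4 σ bonds. Steric number 4, so sp3.
C6 carries 4 σ bonds, giving a steric number of 4, so it is sp3.

C1 sp3, C2 sp3, C3 sp, C4 sp, C5 sp3, C6 sp3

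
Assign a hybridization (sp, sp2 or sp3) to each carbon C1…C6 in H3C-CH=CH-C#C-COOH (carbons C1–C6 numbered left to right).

C1 is sp3: 4 σ bonds, 4 electron-density regions.
C2 has 3 σ bonds, plus one π bond: steric number 3 → sp2.
C3: 3 σ bonds, plus one π bond — 3 electron domains, sp2.
C4 — 2 σ bonds, plus two π bonds. Steric number 2, so sp.
C5: 2 σ bonds, plus two π bonds — 2 electron domains, sp.
C6 — 3 σ bonds, plus one π bond. Steric number 3, so sp2.

C1 sp3, C2 sp2, C3 sp2, C4 sp, C5 sp, C6 sp2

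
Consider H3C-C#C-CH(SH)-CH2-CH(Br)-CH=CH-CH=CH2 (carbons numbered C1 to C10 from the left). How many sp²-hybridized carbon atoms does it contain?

C1: sp3
C2: sp
C3: sp
C4: sp3
C5: sp3
C6: sp3
C7: sp2 ✓
C8: sp2 ✓
C9: sp2 ✓
C10: sp2 ✓
C7, C8, C9, C10 → 4 sp2 carbons.

4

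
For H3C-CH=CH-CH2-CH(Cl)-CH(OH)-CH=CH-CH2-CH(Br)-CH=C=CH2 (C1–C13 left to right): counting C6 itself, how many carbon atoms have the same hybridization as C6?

6

C6 is sp3 (only σ bonds).
C1: sp3 ✓
C2: sp2
C3: sp2
C4: sp3 ✓
C5: sp3 ✓
C6: sp3 ✓
C7: sp2
C8: sp2
C9: sp3 ✓
C10: sp3 ✓
C11: sp2
C12: sp
C13: sp2
6 carbons are sp3.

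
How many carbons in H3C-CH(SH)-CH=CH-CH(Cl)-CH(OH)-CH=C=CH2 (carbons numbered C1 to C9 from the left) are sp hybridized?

1

C1: sp3
C2: sp3
C3: sp2
C4: sp2
C5: sp3
C6: sp3
C7: sp2
C8: sp ✓
C9: sp2
C8 → 1 sp carbon.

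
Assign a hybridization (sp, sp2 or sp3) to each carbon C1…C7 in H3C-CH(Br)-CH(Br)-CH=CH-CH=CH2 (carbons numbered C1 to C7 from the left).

C1 (4 σ bonds) has steric number 4: sp3.
C2 — 4 σ bonds. Steric number 4, so sp3.
C3: 4 σ bonds — 4 electron domains, sp3.
C4: 3 σ bonds, plus one π bond — 3 electron domains, sp2.
C5 has 3 σ bonds, plus one π bond: steric number 3 → sp2.
C6 (3 σ bonds, plus one π bond) has steric number 3: sp2.
C7 (3 σ bonds, plus one π bond) has steric number 3: sp2.

C1 sp3, C2 sp3, C3 sp3, C4 sp2, C5 sp2, C6 sp2, C7 sp2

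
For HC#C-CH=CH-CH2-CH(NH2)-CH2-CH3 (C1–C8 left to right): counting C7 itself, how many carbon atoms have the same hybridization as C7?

C7 is sp3 (only σ bonds).
C1: sp
C2: sp
C3: sp2
C4: sp2
C5: sp3 ✓
C6: sp3 ✓
C7: sp3 ✓
C8: sp3 ✓
4 carbons are sp3.

4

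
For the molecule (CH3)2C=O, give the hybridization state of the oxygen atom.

One σ bond + two lone pairs = steric number 3 → sp2.

sp^2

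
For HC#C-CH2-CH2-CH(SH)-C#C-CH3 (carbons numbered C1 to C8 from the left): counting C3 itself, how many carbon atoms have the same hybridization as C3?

4

C3 is sp3 (only σ bonds).
C1: sp
C2: sp
C3: sp3 ✓
C4: sp3 ✓
C5: sp3 ✓
C6: sp
C7: sp
C8: sp3 ✓
4 carbons are sp3.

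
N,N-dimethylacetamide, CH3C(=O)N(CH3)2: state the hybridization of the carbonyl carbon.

The carbonyl carbon — 3 σ bonds, plus one π bond. Steric number 3, so sp2.

sp2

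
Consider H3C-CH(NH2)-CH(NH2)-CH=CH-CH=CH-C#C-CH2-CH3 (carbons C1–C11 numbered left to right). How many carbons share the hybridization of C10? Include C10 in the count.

C10 is sp3 (only σ bonds).
C1: sp3 ✓
C2: sp3 ✓
C3: sp3 ✓
C4: sp2
C5: sp2
C6: sp2
C7: sp2
C8: sp
C9: sp
C10: sp3 ✓
C11: sp3 ✓
5 carbons are sp3.

5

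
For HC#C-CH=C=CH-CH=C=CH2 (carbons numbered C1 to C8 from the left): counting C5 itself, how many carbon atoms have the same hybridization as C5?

4

C5 is sp2 (one π bond).
C1: sp
C2: sp
C3: sp2 ✓
C4: sp
C5: sp2 ✓
C6: sp2 ✓
C7: sp
C8: sp2 ✓
4 carbons are sp2.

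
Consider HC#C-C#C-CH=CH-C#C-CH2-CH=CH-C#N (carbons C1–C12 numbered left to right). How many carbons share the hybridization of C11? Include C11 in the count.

4

C11 is sp2 (one π bond).
C1: sp
C2: sp
C3: sp
C4: sp
C5: sp2 ✓
C6: sp2 ✓
C7: sp
C8: sp
C9: sp3
C10: sp2 ✓
C11: sp2 ✓
C12: sp
4 carbons are sp2.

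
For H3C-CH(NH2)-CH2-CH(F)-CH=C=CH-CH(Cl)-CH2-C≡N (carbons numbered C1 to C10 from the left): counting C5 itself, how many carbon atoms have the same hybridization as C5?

C5 is sp2 (one π bond).
C1: sp3
C2: sp3
C3: sp3
C4: sp3
C5: sp2 ✓
C6: sp
C7: sp2 ✓
C8: sp3
C9: sp3
C10: sp
2 carbons are sp2.

2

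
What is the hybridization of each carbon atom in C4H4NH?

sp^2

Each carbon atom — 3 σ bonds, plus one π bond. Steric number 3, so sp2.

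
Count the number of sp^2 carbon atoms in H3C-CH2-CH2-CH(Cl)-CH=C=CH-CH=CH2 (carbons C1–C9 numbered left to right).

C1: sp3
C2: sp3
C3: sp3
C4: sp3
C5: sp2 ✓
C6: sp
C7: sp2 ✓
C8: sp2 ✓
C9: sp2 ✓
C5, C7, C8, C9 → 4 sp2 carbons.

4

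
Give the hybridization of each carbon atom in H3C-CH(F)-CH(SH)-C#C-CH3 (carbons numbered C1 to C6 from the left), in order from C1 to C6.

C1 (4 σ bonds) has steric number 4: sp3.
C2 carries 4 σ bonds, giving a steric number of 4, so it is sp3.
C3: 4 σ bonds; 4 regions of electron density → sp3.
C4: 2 σ bonds, plus two π bonds — 2 electron domains, sp.
C5 carries 2 σ bonds, plus two π bonds, giving a steric number of 2, so it is sp.
C6 carries 4 σ bonds, giving a steric number of 4, so it is sp3.

C1 sp3, C2 sp3, C3 sp3, C4 sp, C5 sp, C6 sp3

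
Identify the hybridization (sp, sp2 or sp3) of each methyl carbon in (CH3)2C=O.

sp3

Each methyl carbon — 4 σ bonds. Steric number 4, so sp3.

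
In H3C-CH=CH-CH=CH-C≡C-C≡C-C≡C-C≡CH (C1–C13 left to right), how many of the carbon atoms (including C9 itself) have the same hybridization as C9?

8

C9 is sp (two π bonds).
C1: sp3
C2: sp2
C3: sp2
C4: sp2
C5: sp2
C6: sp ✓
C7: sp ✓
C8: sp ✓
C9: sp ✓
C10: sp ✓
C11: sp ✓
C12: sp ✓
C13: sp ✓
8 carbons are sp.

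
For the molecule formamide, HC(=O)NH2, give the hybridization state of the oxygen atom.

The oxygen atom (1 σ bond and 2 lone pairs, plus one π bond) has steric number 3: sp2.

sp^2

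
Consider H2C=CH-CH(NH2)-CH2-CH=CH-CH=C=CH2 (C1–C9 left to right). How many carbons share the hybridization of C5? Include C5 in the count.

6

C5 is sp2 (one π bond).
C1: sp2 ✓
C2: sp2 ✓
C3: sp3
C4: sp3
C5: sp2 ✓
C6: sp2 ✓
C7: sp2 ✓
C8: sp
C9: sp2 ✓
6 carbons are sp2.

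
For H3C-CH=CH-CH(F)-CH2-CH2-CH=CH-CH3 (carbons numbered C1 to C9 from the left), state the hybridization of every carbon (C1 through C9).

C1 sp3, C2 sp2, C3 sp2, C4 sp3, C5 sp3, C6 sp3, C7 sp2, C8 sp2, C9 sp3

C1 (4 σ bonds) has steric number 4: sp3.
C2 carries 3 σ bonds, plus one π bond, giving a steric number of 3, so it is sp2.
C3: 3 σ bonds, plus one π bond; 3 regions of electron density → sp2.
C4 — 4 σ bonds. Steric number 4, so sp3.
C5 has 4 σ bonds: steric number 4 → sp3.
C6 carries 4 σ bonds, giving a steric number of 4, so it is sp3.
C7 — 3 σ bonds, plus one π bond. Steric number 3, so sp2.
C8 — 3 σ bonds, plus one π bond. Steric number 3, so sp2.
C9 (4 σ bonds) has steric number 4: sp3.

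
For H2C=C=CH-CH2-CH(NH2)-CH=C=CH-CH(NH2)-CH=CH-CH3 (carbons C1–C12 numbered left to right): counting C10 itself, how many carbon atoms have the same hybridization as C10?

6

C10 is sp2 (one π bond).
C1: sp2 ✓
C2: sp
C3: sp2 ✓
C4: sp3
C5: sp3
C6: sp2 ✓
C7: sp
C8: sp2 ✓
C9: sp3
C10: sp2 ✓
C11: sp2 ✓
C12: sp3
6 carbons are sp2.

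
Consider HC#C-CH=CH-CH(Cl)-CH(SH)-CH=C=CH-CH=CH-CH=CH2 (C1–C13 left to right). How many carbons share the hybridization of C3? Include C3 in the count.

8

C3 is sp2 (one π bond).
C1: sp
C2: sp
C3: sp2 ✓
C4: sp2 ✓
C5: sp3
C6: sp3
C7: sp2 ✓
C8: sp
C9: sp2 ✓
C10: sp2 ✓
C11: sp2 ✓
C12: sp2 ✓
C13: sp2 ✓
8 carbons are sp2.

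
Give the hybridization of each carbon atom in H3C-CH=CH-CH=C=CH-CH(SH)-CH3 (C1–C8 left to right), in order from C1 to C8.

C1: 4 σ bonds; 4 regions of electron density → sp3.
C2 is sp2: 3 σ bonds, plus one π bond, 3 electron-density regions.
C3 (3 σ bonds, plus one π bond) has steric number 3: sp2.
C4: 3 σ bonds, plus one π bond; 3 regions of electron density → sp2.
C5: 2 σ bonds, plus two π bonds — 2 electron domains, sp.
C6 is sp2: 3 σ bonds, plus one π bond, 3 electron-density regions.
C7 has 4 σ bonds: steric number 4 → sp3.
C8: 4 σ bonds — 4 electron domains, sp3.

C1 sp3, C2 sp2, C3 sp2, C4 sp2, C5 sp, C6 sp2, C7 sp3, C8 sp3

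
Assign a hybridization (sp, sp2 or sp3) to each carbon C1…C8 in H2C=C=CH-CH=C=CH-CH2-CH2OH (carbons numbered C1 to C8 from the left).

C1 is sp2: 3 σ bonds, plus one π bond, 3 electron-density regions.
C2 is sp: 2 σ bonds, plus two π bonds, 2 electron-density regions.
C3 (3 σ bonds, plus one π bond) has steric number 3: sp2.
C4 (3 σ bonds, plus one π bond) has steric number 3: sp2.
C5 has 2 σ bonds, plus two π bonds: steric number 2 → sp.
C6: 3 σ bonds, plus one π bond; 3 regions of electron density → sp2.
C7 carries 4 σ bonds, giving a steric number of 4, so it is sp3.
C8: 4 σ bonds; 4 regions of electron density → sp3.

C1 sp2, C2 sp, C3 sp2, C4 sp2, C5 sp, C6 sp2, C7 sp3, C8 sp3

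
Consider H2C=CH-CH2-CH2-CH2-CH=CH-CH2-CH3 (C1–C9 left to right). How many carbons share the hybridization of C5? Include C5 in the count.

5

C5 is sp3 (only σ bonds).
C1: sp2
C2: sp2
C3: sp3 ✓
C4: sp3 ✓
C5: sp3 ✓
C6: sp2
C7: sp2
C8: sp3 ✓
C9: sp3 ✓
5 carbons are sp3.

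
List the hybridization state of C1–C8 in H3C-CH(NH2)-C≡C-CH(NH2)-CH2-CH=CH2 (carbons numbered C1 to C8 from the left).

C1 sp3, C2 sp3, C3 sp, C4 sp, C5 sp3, C6 sp3, C7 sp2, C8 sp2

C1 carries 4 σ bonds, giving a steric number of 4, so it is sp3.
C2 — 4 σ bonds. Steric number 4, so sp3.
C3: 2 σ bonds, plus two π bonds; 2 regions of electron density → sp.
C4 carries 2 σ bonds, plus two π bonds, giving a steric number of 2, so it is sp.
C5 — 4 σ bonds. Steric number 4, so sp3.
C6: 4 σ bonds — 4 electron domains, sp3.
C7: 3 σ bonds, plus one π bond — 3 electron domains, sp2.
C8 is sp2: 3 σ bonds, plus one π bond, 3 electron-density regions.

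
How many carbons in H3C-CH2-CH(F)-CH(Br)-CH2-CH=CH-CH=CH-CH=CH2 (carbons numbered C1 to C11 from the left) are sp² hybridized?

C1: sp3
C2: sp3
C3: sp3
C4: sp3
C5: sp3
C6: sp2 ✓
C7: sp2 ✓
C8: sp2 ✓
C9: sp2 ✓
C10: sp2 ✓
C11: sp2 ✓
C6, C7, C8, C9, C10, C11 → 6 sp2 carbons.

6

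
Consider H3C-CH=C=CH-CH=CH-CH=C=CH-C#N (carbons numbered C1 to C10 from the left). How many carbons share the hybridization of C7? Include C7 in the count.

6

C7 is sp2 (one π bond).
C1: sp3
C2: sp2 ✓
C3: sp
C4: sp2 ✓
C5: sp2 ✓
C6: sp2 ✓
C7: sp2 ✓
C8: sp
C9: sp2 ✓
C10: sp
6 carbons are sp2.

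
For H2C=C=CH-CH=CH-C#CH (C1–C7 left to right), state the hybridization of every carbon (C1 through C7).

C1: 3 σ bonds, plus one π bond — 3 electron domains, sp2.
C2 carries 2 σ bonds, plus two π bonds, giving a steric number of 2, so it is sp.
C3 is sp2: 3 σ bonds, plus one π bond, 3 electron-density regions.
C4 is sp2: 3 σ bonds, plus one π bond, 3 electron-density regions.
C5 is sp2: 3 σ bonds, plus one π bond, 3 electron-density regions.
C6: 2 σ bonds, plus two π bonds; 2 regions of electron density → sp.
C7 — 2 σ bonds, plus two π bonds. Steric number 2, so sp.

C1 sp2, C2 sp, C3 sp2, C4 sp2, C5 sp2, C6 sp, C7 sp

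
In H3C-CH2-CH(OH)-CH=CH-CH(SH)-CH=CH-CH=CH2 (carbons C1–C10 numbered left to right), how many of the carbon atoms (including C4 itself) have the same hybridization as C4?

6

C4 is sp2 (one π bond).
C1: sp3
C2: sp3
C3: sp3
C4: sp2 ✓
C5: sp2 ✓
C6: sp3
C7: sp2 ✓
C8: sp2 ✓
C9: sp2 ✓
C10: sp2 ✓
6 carbons are sp2.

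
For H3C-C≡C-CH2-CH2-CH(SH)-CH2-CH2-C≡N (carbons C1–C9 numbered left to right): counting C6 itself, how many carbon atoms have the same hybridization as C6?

6

C6 is sp3 (only σ bonds).
C1: sp3 ✓
C2: sp
C3: sp
C4: sp3 ✓
C5: sp3 ✓
C6: sp3 ✓
C7: sp3 ✓
C8: sp3 ✓
C9: sp
6 carbons are sp3.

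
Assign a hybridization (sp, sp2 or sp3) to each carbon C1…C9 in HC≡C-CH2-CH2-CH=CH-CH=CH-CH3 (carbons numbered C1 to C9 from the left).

C1: 2 σ bonds, plus two π bonds — 2 electron domains, sp.
C2 is sp: 2 σ bonds, plus two π bonds, 2 electron-density regions.
C3: 4 σ bonds — 4 electron domains, sp3.
C4: 4 σ bonds; 4 regions of electron density → sp3.
C5 (3 σ bonds, plus one π bond) has steric number 3: sp2.
C6 (3 σ bonds, plus one π bond) has steric number 3: sp2.
C7 (3 σ bonds, plus one π bond) has steric number 3: sp2.
C8 (3 σ bonds, plus one π bond) has steric number 3: sp2.
C9 (4 σ bonds) has steric number 4: sp3.

C1 sp, C2 sp, C3 sp3, C4 sp3, C5 sp2, C6 sp2, C7 sp2, C8 sp2, C9 sp3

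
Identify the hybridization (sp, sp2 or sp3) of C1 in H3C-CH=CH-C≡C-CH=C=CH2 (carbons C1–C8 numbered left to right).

sp³

C1 is sp3: 4 σ bonds, 4 electron-density regions.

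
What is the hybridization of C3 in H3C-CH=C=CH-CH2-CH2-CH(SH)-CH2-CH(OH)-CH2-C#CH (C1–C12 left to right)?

C3 carries 2 σ bonds, plus two π bonds, giving a steric number of 2, so it is sp.

sp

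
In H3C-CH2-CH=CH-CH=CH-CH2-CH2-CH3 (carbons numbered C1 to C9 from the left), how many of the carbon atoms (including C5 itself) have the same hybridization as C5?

C5 is sp2 (one π bond).
C1: sp3
C2: sp3
C3: sp2 ✓
C4: sp2 ✓
C5: sp2 ✓
C6: sp2 ✓
C7: sp3
C8: sp3
C9: sp3
4 carbons are sp2.

4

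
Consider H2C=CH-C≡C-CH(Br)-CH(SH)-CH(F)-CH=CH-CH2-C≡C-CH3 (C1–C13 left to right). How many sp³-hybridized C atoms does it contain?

5

C1: sp2
C2: sp2
C3: sp
C4: sp
C5: sp3 ✓
C6: sp3 ✓
C7: sp3 ✓
C8: sp2
C9: sp2
C10: sp3 ✓
C11: sp
C12: sp
C13: sp3 ✓
C5, C6, C7, C10, C13 → 5 sp3 carbons.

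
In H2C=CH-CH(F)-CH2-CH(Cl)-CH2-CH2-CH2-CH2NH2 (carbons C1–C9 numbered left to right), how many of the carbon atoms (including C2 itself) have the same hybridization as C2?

2

C2 is sp2 (one π bond).
C1: sp2 ✓
C2: sp2 ✓
C3: sp3
C4: sp3
C5: sp3
C6: sp3
C7: sp3
C8: sp3
C9: sp3
2 carbons are sp2.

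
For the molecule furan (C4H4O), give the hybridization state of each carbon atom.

sp2

Each carbon atom is sp2: 3 σ bonds, plus one π bond, 3 electron-density regions.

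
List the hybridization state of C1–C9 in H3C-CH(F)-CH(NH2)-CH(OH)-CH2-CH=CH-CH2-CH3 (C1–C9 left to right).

C1 sp3, C2 sp3, C3 sp3, C4 sp3, C5 sp3, C6 sp2, C7 sp2, C8 sp3, C9 sp3

C1 (4 σ bonds) has steric number 4: sp3.
C2 — 4 σ bonds. Steric number 4, so sp3.
C3 carries 4 σ bonds, giving a steric number of 4, so it is sp3.
C4 has 4 σ bonds: steric number 4 → sp3.
C5: 4 σ bonds — 4 electron domains, sp3.
C6 carries 3 σ bonds, plus one π bond, giving a steric number of 3, so it is sp2.
C7 — 3 σ bonds, plus one π bond. Steric number 3, so sp2.
C8 has 4 σ bonds: steric number 4 → sp3.
C9 — 4 σ bonds. Steric number 4, so sp3.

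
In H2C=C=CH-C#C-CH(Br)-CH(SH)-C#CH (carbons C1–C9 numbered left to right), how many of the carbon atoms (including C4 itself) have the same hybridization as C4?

5

C4 is sp (two π bonds).
C1: sp2
C2: sp ✓
C3: sp2
C4: sp ✓
C5: sp ✓
C6: sp3
C7: sp3
C8: sp ✓
C9: sp ✓
5 carbons are sp.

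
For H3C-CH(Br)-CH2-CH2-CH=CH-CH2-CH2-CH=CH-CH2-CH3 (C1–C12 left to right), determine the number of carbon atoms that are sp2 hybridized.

4

C1: sp3
C2: sp3
C3: sp3
C4: sp3
C5: sp2 ✓
C6: sp2 ✓
C7: sp3
C8: sp3
C9: sp2 ✓
C10: sp2 ✓
C11: sp3
C12: sp3
C5, C6, C9, C10 → 4 sp2 carbons.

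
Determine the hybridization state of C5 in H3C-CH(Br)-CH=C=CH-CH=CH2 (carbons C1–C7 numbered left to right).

sp²

C5: 3 σ bonds, plus one π bond — 3 electron domains, sp2.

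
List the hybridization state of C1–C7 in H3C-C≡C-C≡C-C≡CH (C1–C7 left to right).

C1 sp3, C2 sp, C3 sp, C4 sp, C5 sp, C6 sp, C7 sp

C1 carries 4 σ bonds, giving a steric number of 4, so it is sp3.
C2 — 2 σ bonds, plus two π bonds. Steric number 2, so sp.
C3: 2 σ bonds, plus two π bonds; 2 regions of electron density → sp.
C4 — 2 σ bonds, plus two π bonds. Steric number 2, so sp.
C5 is sp: 2 σ bonds, plus two π bonds, 2 electron-density regions.
C6 carries 2 σ bonds, plus two π bonds, giving a steric number of 2, so it is sp.
C7 — 2 σ bonds, plus two π bonds. Steric number 2, so sp.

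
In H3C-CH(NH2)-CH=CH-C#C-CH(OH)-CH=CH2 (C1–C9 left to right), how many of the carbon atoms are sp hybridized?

C1: sp3
C2: sp3
C3: sp2
C4: sp2
C5: sp ✓
C6: sp ✓
C7: sp3
C8: sp2
C9: sp2
C5, C6 → 2 sp carbons.

2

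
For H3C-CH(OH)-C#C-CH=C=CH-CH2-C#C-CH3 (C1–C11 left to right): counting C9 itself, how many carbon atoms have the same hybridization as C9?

5

C9 is sp (two π bonds).
C1: sp3
C2: sp3
C3: sp ✓
C4: sp ✓
C5: sp2
C6: sp ✓
C7: sp2
C8: sp3
C9: sp ✓
C10: sp ✓
C11: sp3
5 carbons are sp.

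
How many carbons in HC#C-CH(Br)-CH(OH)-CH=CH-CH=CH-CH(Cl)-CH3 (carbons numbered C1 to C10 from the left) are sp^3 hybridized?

C1: sp
C2: sp
C3: sp3 ✓
C4: sp3 ✓
C5: sp2
C6: sp2
C7: sp2
C8: sp2
C9: sp3 ✓
C10: sp3 ✓
C3, C4, C9, C10 → 4 sp3 carbons.

4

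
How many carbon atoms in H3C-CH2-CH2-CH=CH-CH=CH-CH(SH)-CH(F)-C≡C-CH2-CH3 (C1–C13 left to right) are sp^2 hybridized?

C1: sp3
C2: sp3
C3: sp3
C4: sp2 ✓
C5: sp2 ✓
C6: sp2 ✓
C7: sp2 ✓
C8: sp3
C9: sp3
C10: sp
C11: sp
C12: sp3
C13: sp3
C4, C5, C6, C7 → 4 sp2 carbons.

4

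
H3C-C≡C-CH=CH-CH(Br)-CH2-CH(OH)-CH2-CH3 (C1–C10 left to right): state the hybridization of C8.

sp^3

C8: 4 σ bonds; 4 regions of electron density → sp3.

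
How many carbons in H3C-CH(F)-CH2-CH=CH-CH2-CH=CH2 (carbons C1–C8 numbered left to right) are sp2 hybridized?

C1: sp3
C2: sp3
C3: sp3
C4: sp2 ✓
C5: sp2 ✓
C6: sp3
C7: sp2 ✓
C8: sp2 ✓
C4, C5, C7, C8 → 4 sp2 carbons.

4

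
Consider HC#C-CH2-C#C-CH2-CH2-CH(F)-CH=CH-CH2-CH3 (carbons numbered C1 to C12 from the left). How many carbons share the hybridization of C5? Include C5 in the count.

4

C5 is sp (two π bonds).
C1: sp ✓
C2: sp ✓
C3: sp3
C4: sp ✓
C5: sp ✓
C6: sp3
C7: sp3
C8: sp3
C9: sp2
C10: sp2
C11: sp3
C12: sp3
4 carbons are sp.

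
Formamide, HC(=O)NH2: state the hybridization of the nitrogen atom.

sp^2

Amide resonance delocalises the N lone pair; N is planar sp2.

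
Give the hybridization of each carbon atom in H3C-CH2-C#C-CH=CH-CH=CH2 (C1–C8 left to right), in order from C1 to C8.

C1: 4 σ bonds — 4 electron domains, sp3.
C2 (4 σ bonds) has steric number 4: sp3.
C3 (2 σ bonds, plus two π bonds) has steric number 2: sp.
C4 — 2 σ bonds, plus two π bonds. Steric number 2, so sp.
C5: 3 σ bonds, plus one π bond — 3 electron domains, sp2.
C6 — 3 σ bonds, plus one π bond. Steric number 3, so sp2.
C7 (3 σ bonds, plus one π bond) has steric number 3: sp2.
C8 carries 3 σ bonds, plus one π bond, giving a steric number of 3, so it is sp2.

C1 sp3, C2 sp3, C3 sp, C4 sp, C5 sp2, C6 sp2, C7 sp2, C8 sp2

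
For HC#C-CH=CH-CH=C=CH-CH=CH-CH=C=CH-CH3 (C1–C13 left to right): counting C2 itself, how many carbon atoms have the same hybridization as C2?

C2 is sp (two π bonds).
C1: sp ✓
C2: sp ✓
C3: sp2
C4: sp2
C5: sp2
C6: sp ✓
C7: sp2
C8: sp2
C9: sp2
C10: sp2
C11: sp ✓
C12: sp2
C13: sp3
4 carbons are sp.

4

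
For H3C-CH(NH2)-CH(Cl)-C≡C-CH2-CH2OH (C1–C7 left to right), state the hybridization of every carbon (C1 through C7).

C1 sp3, C2 sp3, C3 sp3, C4 sp, C5 sp, C6 sp3, C7 sp3

C1 is sp3: 4 σ bonds, 4 electron-density regions.
C2: 4 σ bonds — 4 electron domains, sp3.
C3: 4 σ bonds — 4 electron domains, sp3.
C4: 2 σ bonds, plus two π bonds — 2 electron domains, sp.
C5 carries 2 σ bonds, plus two π bonds, giving a steric number of 2, so it is sp.
C6: 4 σ bonds; 4 regions of electron density → sp3.
C7 is sp3: 4 σ bonds, 4 electron-density regions.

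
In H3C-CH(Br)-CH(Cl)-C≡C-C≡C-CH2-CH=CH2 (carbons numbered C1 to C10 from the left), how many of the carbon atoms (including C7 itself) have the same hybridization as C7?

4

C7 is sp (two π bonds).
C1: sp3
C2: sp3
C3: sp3
C4: sp ✓
C5: sp ✓
C6: sp ✓
C7: sp ✓
C8: sp3
C9: sp2
C10: sp2
4 carbons are sp.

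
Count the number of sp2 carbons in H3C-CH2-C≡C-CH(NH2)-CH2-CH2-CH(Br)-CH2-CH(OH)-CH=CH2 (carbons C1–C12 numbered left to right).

C1: sp3
C2: sp3
C3: sp
C4: sp
C5: sp3
C6: sp3
C7: sp3
C8: sp3
C9: sp3
C10: sp3
C11: sp2 ✓
C12: sp2 ✓
C11, C12 → 2 sp2 carbons.

2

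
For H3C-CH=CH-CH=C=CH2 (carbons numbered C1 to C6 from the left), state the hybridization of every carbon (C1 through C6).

C1 — 4 σ bonds. Steric number 4, so sp3.
C2: 3 σ bonds, plus one π bond; 3 regions of electron density → sp2.
C3 is sp2: 3 σ bonds, plus one π bond, 3 electron-density regions.
C4: 3 σ bonds, plus one π bond; 3 regions of electron density → sp2.
C5 has 2 σ bonds, plus two π bonds: steric number 2 → sp.
C6: 3 σ bonds, plus one π bond; 3 regions of electron density → sp2.

C1 sp3, C2 sp2, C3 sp2, C4 sp2, C5 sp, C6 sp2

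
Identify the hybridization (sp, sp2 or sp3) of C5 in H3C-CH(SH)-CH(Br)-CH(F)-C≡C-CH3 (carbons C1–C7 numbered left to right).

sp

C5 — 2 σ bonds, plus two π bonds. Steric number 2, so sp.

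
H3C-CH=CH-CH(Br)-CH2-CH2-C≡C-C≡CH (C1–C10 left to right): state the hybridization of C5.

C5: 4 σ bonds — 4 electron domains, sp3.

sp3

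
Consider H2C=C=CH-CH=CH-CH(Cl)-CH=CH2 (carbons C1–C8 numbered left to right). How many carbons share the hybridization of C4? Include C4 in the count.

C4 is sp2 (one π bond).
C1: sp2 ✓
C2: sp
C3: sp2 ✓
C4: sp2 ✓
C5: sp2 ✓
C6: sp3
C7: sp2 ✓
C8: sp2 ✓
6 carbons are sp2.

6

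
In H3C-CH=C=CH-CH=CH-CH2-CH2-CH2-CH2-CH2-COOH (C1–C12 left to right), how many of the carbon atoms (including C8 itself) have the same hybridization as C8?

6

C8 is sp3 (only σ bonds).
C1: sp3 ✓
C2: sp2
C3: sp
C4: sp2
C5: sp2
C6: sp2
C7: sp3 ✓
C8: sp3 ✓
C9: sp3 ✓
C10: sp3 ✓
C11: sp3 ✓
C12: sp2
6 carbons are sp3.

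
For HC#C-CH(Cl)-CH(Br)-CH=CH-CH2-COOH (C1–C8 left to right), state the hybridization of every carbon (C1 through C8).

C1 sp, C2 sp, C3 sp3, C4 sp3, C5 sp2, C6 sp2, C7 sp3, C8 sp2

C1: 2 σ bonds, plus two π bonds — 2 electron domains, sp.
C2: 2 σ bonds, plus two π bonds — 2 electron domains, sp.
C3 is sp3: 4 σ bonds, 4 electron-density regions.
C4 has 4 σ bonds: steric number 4 → sp3.
C5: 3 σ bonds, plus one π bond; 3 regions of electron density → sp2.
C6 carries 3 σ bonds, plus one π bond, giving a steric number of 3, so it is sp2.
C7 (4 σ bonds) has steric number 4: sp3.
C8 carries 3 σ bonds, plus one π bond, giving a steric number of 3, so it is sp2.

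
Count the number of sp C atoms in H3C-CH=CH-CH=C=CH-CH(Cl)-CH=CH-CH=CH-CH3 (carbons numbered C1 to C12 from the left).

C1: sp3
C2: sp2
C3: sp2
C4: sp2
C5: sp ✓
C6: sp2
C7: sp3
C8: sp2
C9: sp2
C10: sp2
C11: sp2
C12: sp3
C5 → 1 sp carbon.

1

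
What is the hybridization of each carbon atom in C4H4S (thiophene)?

sp^2

Each carbon atom carries 3 σ bonds, plus one π bond, giving a steric number of 3, so it is sp2.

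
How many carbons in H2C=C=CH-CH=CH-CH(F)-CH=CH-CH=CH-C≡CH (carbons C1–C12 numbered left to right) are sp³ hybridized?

1

C1: sp2
C2: sp
C3: sp2
C4: sp2
C5: sp2
C6: sp3 ✓
C7: sp2
C8: sp2
C9: sp2
C10: sp2
C11: sp
C12: sp
C6 → 1 sp3 carbon.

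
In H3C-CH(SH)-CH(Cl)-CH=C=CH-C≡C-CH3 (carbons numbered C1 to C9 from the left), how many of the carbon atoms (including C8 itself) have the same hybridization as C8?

3

C8 is sp (two π bonds).
C1: sp3
C2: sp3
C3: sp3
C4: sp2
C5: sp ✓
C6: sp2
C7: sp ✓
C8: sp ✓
C9: sp3
3 carbons are sp.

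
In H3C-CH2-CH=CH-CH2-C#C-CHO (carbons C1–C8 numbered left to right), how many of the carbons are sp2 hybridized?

3

C1: sp3
C2: sp3
C3: sp2 ✓
C4: sp2 ✓
C5: sp3
C6: sp
C7: sp
C8: sp2 ✓
C3, C4, C8 → 3 sp2 carbons.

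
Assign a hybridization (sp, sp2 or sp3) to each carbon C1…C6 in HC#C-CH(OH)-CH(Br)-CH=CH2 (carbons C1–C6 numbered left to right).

C1 sp, C2 sp, C3 sp3, C4 sp3, C5 sp2, C6 sp2

C1 (2 σ bonds, plus two π bonds) has steric number 2: sp.
C2: 2 σ bonds, plus two π bonds; 2 regions of electron density → sp.
C3 carries 4 σ bonds, giving a steric number of 4, so it is sp3.
C4 carries 4 σ bonds, giving a steric number of 4, so it is sp3.
C5 carries 3 σ bonds, plus one π bond, giving a steric number of 3, so it is sp2.
C6: 3 σ bonds, plus one π bond; 3 regions of electron density → sp2.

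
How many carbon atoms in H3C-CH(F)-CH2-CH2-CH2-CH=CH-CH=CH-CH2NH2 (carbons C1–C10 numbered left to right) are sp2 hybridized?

4

C1: sp3
C2: sp3
C3: sp3
C4: sp3
C5: sp3
C6: sp2 ✓
C7: sp2 ✓
C8: sp2 ✓
C9: sp2 ✓
C10: sp3
C6, C7, C8, C9 → 4 sp2 carbons.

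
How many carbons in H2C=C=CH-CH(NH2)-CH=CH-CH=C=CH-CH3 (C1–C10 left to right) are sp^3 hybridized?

C1: sp2
C2: sp
C3: sp2
C4: sp3 ✓
C5: sp2
C6: sp2
C7: sp2
C8: sp
C9: sp2
C10: sp3 ✓
C4, C10 → 2 sp3 carbons.

2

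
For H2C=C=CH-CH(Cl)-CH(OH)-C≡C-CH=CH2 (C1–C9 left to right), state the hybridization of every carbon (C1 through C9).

C1 carries 3 σ bonds, plus one π bond, giving a steric number of 3, so it is sp2.
C2 (2 σ bonds, plus two π bonds) has steric number 2: sp.
C3 (3 σ bonds, plus one π bond) has steric number 3: sp2.
C4 (4 σ bonds) has steric number 4: sp3.
C5: 4 σ bonds; 4 regions of electron density → sp3.
C6 is sp: 2 σ bonds, plus two π bonds, 2 electron-density regions.
C7 carries 2 σ bonds, plus two π bonds, giving a steric number of 2, so it is sp.
C8 is sp2: 3 σ bonds, plus one π bond, 3 electron-density regions.
C9: 3 σ bonds, plus one π bond; 3 regions of electron density → sp2.

C1 sp2, C2 sp, C3 sp2, C4 sp3, C5 sp3, C6 sp, C7 sp, C8 sp2, C9 sp2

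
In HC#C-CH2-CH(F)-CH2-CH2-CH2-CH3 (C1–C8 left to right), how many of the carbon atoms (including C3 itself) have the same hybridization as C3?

C3 is sp3 (only σ bonds).
C1: sp
C2: sp
C3: sp3 ✓
C4: sp3 ✓
C5: sp3 ✓
C6: sp3 ✓
C7: sp3 ✓
C8: sp3 ✓
6 carbons are sp3.

6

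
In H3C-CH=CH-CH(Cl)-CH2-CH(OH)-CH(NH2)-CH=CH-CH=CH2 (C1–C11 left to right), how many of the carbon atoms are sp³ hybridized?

C1: sp3 ✓
C2: sp2
C3: sp2
C4: sp3 ✓
C5: sp3 ✓
C6: sp3 ✓
C7: sp3 ✓
C8: sp2
C9: sp2
C10: sp2
C11: sp2
C1, C4, C5, C6, C7 → 5 sp3 carbons.

5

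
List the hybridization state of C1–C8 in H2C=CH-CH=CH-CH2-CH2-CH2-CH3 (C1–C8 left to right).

C1 sp2, C2 sp2, C3 sp2, C4 sp2, C5 sp3, C6 sp3, C7 sp3, C8 sp3

C1: 3 σ bonds, plus one π bond — 3 electron domains, sp2.
C2 (3 σ bonds, plus one π bond) has steric number 3: sp2.
C3 — 3 σ bonds, plus one π bond. Steric number 3, so sp2.
C4 is sp2: 3 σ bonds, plus one π bond, 3 electron-density regions.
C5 carries 4 σ bonds, giving a steric number of 4, so it is sp3.
C6 (4 σ bonds) has steric number 4: sp3.
C7: 4 σ bonds — 4 electron domains, sp3.
C8 (4 σ bonds) has steric number 4: sp3.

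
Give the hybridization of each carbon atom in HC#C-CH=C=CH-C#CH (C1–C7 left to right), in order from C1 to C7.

C1 sp, C2 sp, C3 sp2, C4 sp, C5 sp2, C6 sp, C7 sp

C1 has 2 σ bonds, plus two π bonds: steric number 2 → sp.
C2 is sp: 2 σ bonds, plus two π bonds, 2 electron-density regions.
C3: 3 σ bonds, plus one π bond; 3 regions of electron density → sp2.
C4 is sp: 2 σ bonds, plus two π bonds, 2 electron-density regions.
C5 (3 σ bonds, plus one π bond) has steric number 3: sp2.
C6: 2 σ bonds, plus two π bonds — 2 electron domains, sp.
C7 carries 2 σ bonds, plus two π bonds, giving a steric number of 2, so it is sp.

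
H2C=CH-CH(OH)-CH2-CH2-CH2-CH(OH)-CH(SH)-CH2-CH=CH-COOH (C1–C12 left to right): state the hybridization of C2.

sp^2

C2: 3 σ bonds, plus one π bond — 3 electron domains, sp2.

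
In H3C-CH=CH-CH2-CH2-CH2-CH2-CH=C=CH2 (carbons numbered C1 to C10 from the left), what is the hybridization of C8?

sp2

C8 carries 3 σ bonds, plus one π bond, giving a steric number of 3, so it is sp2.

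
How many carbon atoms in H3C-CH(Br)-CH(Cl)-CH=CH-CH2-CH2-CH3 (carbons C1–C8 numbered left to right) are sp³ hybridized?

6

C1: sp3 ✓
C2: sp3 ✓
C3: sp3 ✓
C4: sp2
C5: sp2
C6: sp3 ✓
C7: sp3 ✓
C8: sp3 ✓
C1, C2, C3, C6, C7, C8 → 6 sp3 carbons.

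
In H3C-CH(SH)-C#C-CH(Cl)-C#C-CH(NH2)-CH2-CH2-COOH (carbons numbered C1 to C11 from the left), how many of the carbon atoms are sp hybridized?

4

C1: sp3
C2: sp3
C3: sp ✓
C4: sp ✓
C5: sp3
C6: sp ✓
C7: sp ✓
C8: sp3
C9: sp3
C10: sp3
C11: sp2
C3, C4, C6, C7 → 4 sp carbons.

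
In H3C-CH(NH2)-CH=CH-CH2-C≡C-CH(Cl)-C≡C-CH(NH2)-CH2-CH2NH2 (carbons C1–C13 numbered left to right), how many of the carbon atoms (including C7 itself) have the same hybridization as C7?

4

C7 is sp (two π bonds).
C1: sp3
C2: sp3
C3: sp2
C4: sp2
C5: sp3
C6: sp ✓
C7: sp ✓
C8: sp3
C9: sp ✓
C10: sp ✓
C11: sp3
C12: sp3
C13: sp3
4 carbons are sp.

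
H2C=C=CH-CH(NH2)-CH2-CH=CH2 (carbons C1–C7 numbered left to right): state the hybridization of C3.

sp^2

C3 carries 3 σ bonds, plus one π bond, giving a steric number of 3, so it is sp2.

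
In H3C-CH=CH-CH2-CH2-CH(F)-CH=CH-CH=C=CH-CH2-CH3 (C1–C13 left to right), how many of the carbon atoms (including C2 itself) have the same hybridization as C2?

6

C2 is sp2 (one π bond).
C1: sp3
C2: sp2 ✓
C3: sp2 ✓
C4: sp3
C5: sp3
C6: sp3
C7: sp2 ✓
C8: sp2 ✓
C9: sp2 ✓
C10: sp
C11: sp2 ✓
C12: sp3
C13: sp3
6 carbons are sp2.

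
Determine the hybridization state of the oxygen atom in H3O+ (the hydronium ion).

Three σ bonds + one lone pair = steric number 4 → sp3.

sp³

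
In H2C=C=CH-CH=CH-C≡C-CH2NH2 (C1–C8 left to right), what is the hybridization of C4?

sp^2

C4 carries 3 σ bonds, plus one π bond, giving a steric number of 3, so it is sp2.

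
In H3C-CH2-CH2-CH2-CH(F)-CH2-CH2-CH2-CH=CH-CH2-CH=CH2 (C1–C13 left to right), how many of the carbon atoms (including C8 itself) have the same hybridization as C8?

9

C8 is sp3 (only σ bonds).
C1: sp3 ✓
C2: sp3 ✓
C3: sp3 ✓
C4: sp3 ✓
C5: sp3 ✓
C6: sp3 ✓
C7: sp3 ✓
C8: sp3 ✓
C9: sp2
C10: sp2
C11: sp3 ✓
C12: sp2
C13: sp2
9 carbons are sp3.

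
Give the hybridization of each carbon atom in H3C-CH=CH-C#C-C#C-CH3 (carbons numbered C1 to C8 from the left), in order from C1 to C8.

C1 sp3, C2 sp2, C3 sp2, C4 sp, C5 sp, C6 sp, C7 sp, C8 sp3

C1 is sp3: 4 σ bonds, 4 electron-density regions.
C2 carries 3 σ bonds, plus one π bond, giving a steric number of 3, so it is sp2.
C3 has 3 σ bonds, plus one π bond: steric number 3 → sp2.
C4 carries 2 σ bonds, plus two π bonds, giving a steric number of 2, so it is sp.
C5 — 2 σ bonds, plus two π bonds. Steric number 2, so sp.
C6 — 2 σ bonds, plus two π bonds. Steric number 2, so sp.
C7 carries 2 σ bonds, plus two π bonds, giving a steric number of 2, so it is sp.
C8: 4 σ bonds — 4 electron domains, sp3.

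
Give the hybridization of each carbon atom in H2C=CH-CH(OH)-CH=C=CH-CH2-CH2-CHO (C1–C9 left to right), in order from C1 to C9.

C1: 3 σ bonds, plus one π bond — 3 electron domains, sp2.
C2: 3 σ bonds, plus one π bond — 3 electron domains, sp2.
C3 has 4 σ bonds: steric number 4 → sp3.
C4 carries 3 σ bonds, plus one π bond, giving a steric number of 3, so it is sp2.
C5 carries 2 σ bonds, plus two π bonds, giving a steric number of 2, so it is sp.
C6 is sp2: 3 σ bonds, plus one π bond, 3 electron-density regions.
C7: 4 σ bonds; 4 regions of electron density → sp3.
C8: 4 σ bonds — 4 electron domains, sp3.
C9: 3 σ bonds, plus one π bond; 3 regions of electron density → sp2.

C1 sp2, C2 sp2, C3 sp3, C4 sp2, C5 sp, C6 sp2, C7 sp3, C8 sp3, C9 sp2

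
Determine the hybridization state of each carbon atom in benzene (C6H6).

Every ring carbon has three σ bonds and contributes one p electron to the aromatic π system.

sp²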